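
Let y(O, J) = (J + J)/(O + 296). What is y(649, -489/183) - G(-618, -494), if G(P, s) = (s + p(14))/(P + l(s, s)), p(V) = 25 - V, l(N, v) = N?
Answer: -28205047/64101240 ≈ -0.44001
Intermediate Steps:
y(O, J) = 2*J/(296 + O) (y(O, J) = (2*J)/(296 + O) = 2*J/(296 + O))
G(P, s) = (11 + s)/(P + s) (G(P, s) = (s + (25 - 1*14))/(P + s) = (s + (25 - 14))/(P + s) = (s + 11)/(P + s) = (11 + s)/(P + s))
y(649, -489/183) - G(-618, -494) = 2*(-489/183)/(296 + 649) - (11 - 494)/(-618 - 494) = 2*(-489*1/183)/945 - (-483)/(-1112) = 2*(-163/61)*(1/945) - (-1)*(-483)/1112 = -326/57645 - 1*483/1112 = -326/57645 - 483/1112 = -28205047/64101240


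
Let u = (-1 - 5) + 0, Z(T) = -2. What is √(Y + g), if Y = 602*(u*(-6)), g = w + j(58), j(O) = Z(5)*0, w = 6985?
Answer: √28657 ≈ 169.28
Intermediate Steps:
u = -6 (u = -6 + 0 = -6)
j(O) = 0 (j(O) = -2*0 = 0)
g = 6985 (g = 6985 + 0 = 6985)
Y = 21672 (Y = 602*(-6*(-6)) = 602*36 = 21672)
√(Y + g) = √(21672 + 6985) = √28657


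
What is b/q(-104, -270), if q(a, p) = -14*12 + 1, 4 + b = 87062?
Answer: -87058/167 ≈ -521.31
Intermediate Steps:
b = 87058 (b = -4 + 87062 = 87058)
q(a, p) = -167 (q(a, p) = -168 + 1 = -167)
b/q(-104, -270) = 87058/(-167) = 87058*(-1/167) = -87058/167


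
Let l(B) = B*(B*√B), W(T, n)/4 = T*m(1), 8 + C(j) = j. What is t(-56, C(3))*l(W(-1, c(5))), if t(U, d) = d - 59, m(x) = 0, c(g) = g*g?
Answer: 0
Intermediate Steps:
C(j) = -8 + j
c(g) = g²
t(U, d) = -59 + d
W(T, n) = 0 (W(T, n) = 4*(T*0) = 4*0 = 0)
l(B) = B^(5/2) (l(B) = B*B^(3/2) = B^(5/2))
t(-56, C(3))*l(W(-1, c(5))) = (-59 + (-8 + 3))*0^(5/2) = (-59 - 5)*0 = -64*0 = 0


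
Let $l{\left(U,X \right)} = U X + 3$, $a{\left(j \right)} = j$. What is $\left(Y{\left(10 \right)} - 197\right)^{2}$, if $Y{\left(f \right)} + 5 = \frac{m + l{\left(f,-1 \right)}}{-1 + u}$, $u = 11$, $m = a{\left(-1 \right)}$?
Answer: $\frac{1028196}{25} \approx 41128.0$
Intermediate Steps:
$m = -1$
$l{\left(U,X \right)} = 3 + U X$
$Y{\left(f \right)} = - \frac{24}{5} - \frac{f}{10}$ ($Y{\left(f \right)} = -5 + \frac{-1 + \left(3 + f \left(-1\right)\right)}{-1 + 11} = -5 + \frac{-1 - \left(-3 + f\right)}{10} = -5 + \left(2 - f\right) \frac{1}{10} = -5 - \left(- \frac{1}{5} + \frac{f}{10}\right) = - \frac{24}{5} - \frac{f}{10}$)
$\left(Y{\left(10 \right)} - 197\right)^{2} = \left(\left(- \frac{24}{5} - 1\right) - 197\right)^{2} = \left(- \frac{29}{5} - 197\right)^{2} = \left(- \frac{1014}{5}\right)^{2} = \frac{1028196}{25}$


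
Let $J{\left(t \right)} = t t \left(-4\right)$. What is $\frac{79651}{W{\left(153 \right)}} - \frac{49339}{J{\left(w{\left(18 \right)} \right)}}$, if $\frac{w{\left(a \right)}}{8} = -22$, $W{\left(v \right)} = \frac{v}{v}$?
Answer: $\frac{9869126843}{123904} \approx 79651.0$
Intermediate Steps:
$W{\left(v \right)} = 1$
$w{\left(a \right)} = -176$ ($w{\left(a \right)} = 8 \left(-22\right) = -176$)
$J{\left(t \right)} = - 4 t^{2}$ ($J{\left(t \right)} = t^{2} \left(-4\right) = - 4 t^{2}$)
$\frac{79651}{W{\left(153 \right)}} - \frac{49339}{J{\left(w{\left(18 \right)} \right)}} = \frac{79651}{1} - \frac{49339}{\left(-4\right) \left(-176\right)^{2}} = 79651 \cdot 1 - \frac{49339}{\left(-4\right) 30976} = 79651 - \frac{49339}{-123904} = 79651 - - \frac{49339}{123904} = 79651 + \frac{49339}{123904} = \frac{9869126843}{123904}$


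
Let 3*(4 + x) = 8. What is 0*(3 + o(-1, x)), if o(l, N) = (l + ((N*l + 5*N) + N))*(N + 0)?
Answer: 0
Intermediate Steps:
x = -4/3 (x = -4 + (1/3)*8 = -4 + 8/3 = -4/3 ≈ -1.3333)
o(l, N) = N*(l + 6*N + N*l) (o(l, N) = (l + ((5*N + N*l) + N))*N = (l + (6*N + N*l))*N = (l + 6*N + N*l)*N = N*(l + 6*N + N*l))
0*(3 + o(-1, x)) = 0*(3 - 4*(-1 + 6*(-4/3) - 4/3*(-1))/3) = 0*(3 - 4*(-1 - 8 + 4/3)/3) = 0*(3 - 4/3*(-23/3)) = 0*(3 + 92/9) = 0*(119/9) = 0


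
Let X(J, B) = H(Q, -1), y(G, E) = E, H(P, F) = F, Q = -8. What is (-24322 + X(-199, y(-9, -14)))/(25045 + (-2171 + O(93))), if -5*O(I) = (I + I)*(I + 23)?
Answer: -9355/7138 ≈ -1.3106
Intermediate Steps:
O(I) = -2*I*(23 + I)/5 (O(I) = -(I + I)*(I + 23)/5 = -2*I*(23 + I)/5)
X(J, B) = -1
(-24322 + X(-199, y(-9, -14)))/(25045 + (-2171 + O(93))) = (-24322 - 1)/(25045 + (-2171 - 2/5*93*(23 + 93))) = -24323/(25045 + (-2171 - 2/5*93*116)) = -24323/(25045 + (-2171 - 21576/5)) = -24323/(25045 - 32431/5) = -24323/92794/5 = -24323*5/92794 = -9355/7138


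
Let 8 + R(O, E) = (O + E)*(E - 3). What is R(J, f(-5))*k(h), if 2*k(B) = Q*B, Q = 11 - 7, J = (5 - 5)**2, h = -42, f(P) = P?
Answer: -2688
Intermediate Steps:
J = 0 (J = 0**2 = 0)
Q = 4
R(O, E) = -8 + (-3 + E)*(E + O) (R(O, E) = -8 + (O + E)*(E - 3) = -8 + (E + O)*(-3 + E) = -8 + (-3 + E)*(E + O))
k(B) = 2*B (k(B) = (4*B)/2 = 2*B)
R(J, f(-5))*k(h) = (-8 + (-5)**2 - 3*(-5) - 3*0 - 5*0)*(2*(-42)) = (-8 + 25 + 15 + 0 + 0)*(-84) = 32*(-84) = -2688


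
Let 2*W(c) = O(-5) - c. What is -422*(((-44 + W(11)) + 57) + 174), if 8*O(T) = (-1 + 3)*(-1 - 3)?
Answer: -76382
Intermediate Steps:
O(T) = -1 (O(T) = ((-1 + 3)*(-1 - 3))/8 = (2*(-4))/8 = (⅛)*(-8) = -1)
W(c) = -½ - c/2 (W(c) = (-1 - c)/2 = -½ - c/2)
-422*(((-44 + W(11)) + 57) + 174) = -422*(((-44 + (-½ - ½*11)) + 57) + 174) = -422*(((-44 + (-½ - 11/2)) + 57) + 174) = -422*(((-44 - 6) + 57) + 174) = -422*((-50 + 57) + 174) = -422*(7 + 174) = -422*181 = -76382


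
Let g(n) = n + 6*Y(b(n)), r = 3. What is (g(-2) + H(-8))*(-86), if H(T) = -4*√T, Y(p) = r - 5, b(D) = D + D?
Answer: 1204 + 688*I*√2 ≈ 1204.0 + 972.98*I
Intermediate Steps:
b(D) = 2*D
Y(p) = -2 (Y(p) = 3 - 5 = -2)
g(n) = -12 + n (g(n) = n + 6*(-2) = n - 12 = -12 + n)
(g(-2) + H(-8))*(-86) = ((-12 - 2) - 8*I*√2)*(-86) = (-14 - 8*I*√2)*(-86) = 1204 + 688*I*√2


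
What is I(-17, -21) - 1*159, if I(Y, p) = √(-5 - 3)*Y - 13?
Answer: -172 - 34*I*√2 ≈ -172.0 - 48.083*I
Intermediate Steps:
I(Y, p) = -13 + 2*I*Y*√2 (I(Y, p) = √(-8)*Y - 13 = (2*I*√2)*Y - 13 = 2*I*Y*√2 - 13 = -13 + 2*I*Y*√2)
I(-17, -21) - 1*159 = (-13 + 2*I*(-17)*√2) - 1*159 = (-13 - 34*I*√2) - 159 = -172 - 34*I*√2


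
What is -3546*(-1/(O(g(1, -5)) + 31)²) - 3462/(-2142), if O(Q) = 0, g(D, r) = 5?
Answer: 1820419/343077 ≈ 5.3062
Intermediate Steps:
-3546*(-1/(O(g(1, -5)) + 31)²) - 3462/(-2142) = -3546*(-1/(0 + 31)²) - 3462/(-2142) = -3546/((-1*31²)) - 3462*(-1/2142) = -3546/((-1*961)) + 577/357 = -3546/(-961) + 577/357 = -3546*(-1/961) + 577/357 = 3546/961 + 577/357 = 1820419/343077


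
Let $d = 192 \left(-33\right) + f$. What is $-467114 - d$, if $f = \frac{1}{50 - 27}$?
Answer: $- \frac{10597895}{23} \approx -4.6078 \cdot 10^{5}$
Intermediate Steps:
$f = \frac{1}{23} \approx 0.043478$
$d = - \frac{145727}{23}$ ($d = 192 \left(-33\right) + \frac{1}{23} = -6336 + \frac{1}{23} = - \frac{145727}{23} \approx -6336.0$)
$-467114 - d = -467114 - - \frac{145727}{23} = -467114 + \frac{145727}{23} = - \frac{10597895}{23}$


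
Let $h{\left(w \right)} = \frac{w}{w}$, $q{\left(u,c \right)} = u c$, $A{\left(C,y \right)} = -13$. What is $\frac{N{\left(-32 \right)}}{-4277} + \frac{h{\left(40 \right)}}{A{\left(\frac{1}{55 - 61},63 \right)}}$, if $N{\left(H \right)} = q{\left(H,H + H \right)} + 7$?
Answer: $- \frac{2384}{4277} \approx -0.5574$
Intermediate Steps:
$q{\left(u,c \right)} = c u$
$h{\left(w \right)} = 1$
$N{\left(H \right)} = 7 + 2 H^{2}$ ($N{\left(H \right)} = \left(H + H\right) H + 7 = 2 H H + 7 = 2 H^{2} + 7 = 7 + 2 H^{2}$)
$\frac{N{\left(-32 \right)}}{-4277} + \frac{h{\left(40 \right)}}{A{\left(\frac{1}{55 - 61},63 \right)}} = \frac{7 + 2 \left(-32\right)^{2}}{-4277} + 1 \frac{1}{-13} = \left(7 + 2 \cdot 1024\right) \left(- \frac{1}{4277}\right) + 1 \left(- \frac{1}{13}\right) = \left(7 + 2048\right) \left(- \frac{1}{4277}\right) - \frac{1}{13} = 2055 \left(- \frac{1}{4277}\right) - \frac{1}{13} = - \frac{2055}{4277} - \frac{1}{13} = - \frac{2384}{4277}$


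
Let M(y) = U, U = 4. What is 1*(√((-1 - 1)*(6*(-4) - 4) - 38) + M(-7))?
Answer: 4 + 3*√2 ≈ 8.2426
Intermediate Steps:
M(y) = 4
1*(√((-1 - 1)*(6*(-4) - 4) - 38) + M(-7)) = 1*(√((-1 - 1)*(6*(-4) - 4) - 38) + 4) = 1*(√(-2*(-24 - 4) - 38) + 4) = 1*(√(-2*(-28) - 38) + 4) = 1*(√(56 - 38) + 4) = 1*(√18 + 4) = 1*(3*√2 + 4) = 1*(4 + 3*√2) = 4 + 3*√2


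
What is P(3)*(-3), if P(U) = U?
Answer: -9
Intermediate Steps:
P(3)*(-3) = 3*(-3) = -9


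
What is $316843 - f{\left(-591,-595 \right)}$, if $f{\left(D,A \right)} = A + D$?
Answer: $318029$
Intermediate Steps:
$316843 - f{\left(-591,-595 \right)} = 316843 - \left(-595 - 591\right) = 316843 - -1186 = 316843 + 1186 = 318029$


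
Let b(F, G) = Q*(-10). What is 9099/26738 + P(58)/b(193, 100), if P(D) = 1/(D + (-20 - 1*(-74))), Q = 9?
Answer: 45845591/134759520 ≈ 0.34020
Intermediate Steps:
b(F, G) = -90 (b(F, G) = 9*(-10) = -90)
P(D) = 1/(54 + D) (P(D) = 1/(D + (-20 + 74)) = 1/(D + 54) = 1/(54 + D))
9099/26738 + P(58)/b(193, 100) = 9099/26738 + 1/((54 + 58)*(-90)) = 9099*(1/26738) - 1/90/112 = 9099/26738 + (1/112)*(-1/90) = 9099/26738 - 1/10080 = 45845591/134759520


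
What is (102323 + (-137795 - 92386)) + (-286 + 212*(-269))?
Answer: -185172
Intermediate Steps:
(102323 + (-137795 - 92386)) + (-286 + 212*(-269)) = (102323 - 230181) + (-286 - 57028) = -127858 - 57314 = -185172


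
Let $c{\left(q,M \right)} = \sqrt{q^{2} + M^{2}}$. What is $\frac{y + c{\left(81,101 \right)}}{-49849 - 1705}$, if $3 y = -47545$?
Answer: $\frac{47545}{154662} - \frac{17 \sqrt{58}}{51554} \approx 0.3049$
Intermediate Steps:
$y = - \frac{47545}{3}$ ($y = \frac{1}{3} \left(-47545\right) = - \frac{47545}{3} \approx -15848.0$)
$c{\left(q,M \right)} = \sqrt{M^{2} + q^{2}}$
$\frac{y + c{\left(81,101 \right)}}{-49849 - 1705} = \frac{- \frac{47545}{3} + \sqrt{101^{2} + 81^{2}}}{-49849 - 1705} = \frac{- \frac{47545}{3} + \sqrt{10201 + 6561}}{-51554} = \left(- \frac{47545}{3} + \sqrt{16762}\right) \left(- \frac{1}{51554}\right) = \left(- \frac{47545}{3} + 17 \sqrt{58}\right) \left(- \frac{1}{51554}\right) = \frac{47545}{154662} - \frac{17 \sqrt{58}}{51554}$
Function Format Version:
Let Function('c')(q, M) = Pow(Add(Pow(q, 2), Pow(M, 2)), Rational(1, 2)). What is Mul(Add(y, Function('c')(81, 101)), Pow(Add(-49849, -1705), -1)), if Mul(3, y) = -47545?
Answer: Add(Rational(47545, 154662), Mul(Rational(-17, 51554), Pow(58, Rational(1, 2)))) ≈ 0.30490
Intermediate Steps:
y = Rational(-47545, 3) (y = Mul(Rational(1, 3), -47545) = Rational(-47545, 3) ≈ -15848.)
Function('c')(q, M) = Pow(Add(Pow(M, 2), Pow(q, 2)), Rational(1, 2))
Mul(Add(y, Function('c')(81, 101)), Pow(Add(-49849, -1705), -1)) = Mul(Add(Rational(-47545, 3), Pow(Add(Pow(101, 2), Pow(81, 2)), Rational(1, 2))), Pow(Add(-49849, -1705), -1)) = Mul(Add(Rational(-47545, 3), Pow(Add(10201, 6561), Rational(1, 2))), Pow(-51554, -1)) = Mul(Add(Rational(-47545, 3), Pow(16762, Rational(1, 2))), Rational(-1, 51554)) = Mul(Add(Rational(-47545, 3), Mul(17, Pow(58, Rational(1, 2)))), Rational(-1, 51554)) = Add(Rational(47545, 154662), Mul(Rational(-17, 51554), Pow(58, Rational(1, 2))))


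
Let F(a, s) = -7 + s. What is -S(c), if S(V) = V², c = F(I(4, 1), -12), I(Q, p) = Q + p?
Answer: -361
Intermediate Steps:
c = -19 (c = -7 - 12 = -19)
-S(c) = -1*(-19)² = -1*361 = -361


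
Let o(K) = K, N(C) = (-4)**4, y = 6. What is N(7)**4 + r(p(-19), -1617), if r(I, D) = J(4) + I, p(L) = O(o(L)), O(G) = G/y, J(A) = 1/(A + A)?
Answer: 103079215031/24 ≈ 4.2950e+9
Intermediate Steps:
J(A) = 1/(2*A)
N(C) = 256
O(G) = G/6
p(L) = L/6
r(I, D) = 1/8 + I (r(I, D) = (1/2)/4 + I = (1/2)*(1/4) + I = 1/8 + I)
N(7)**4 + r(p(-19), -1617) = 256**4 + (1/8 + (1/6)*(-19)) = 4294967296 + (1/8 - 19/6) = 4294967296 - 73/24 = 103079215031/24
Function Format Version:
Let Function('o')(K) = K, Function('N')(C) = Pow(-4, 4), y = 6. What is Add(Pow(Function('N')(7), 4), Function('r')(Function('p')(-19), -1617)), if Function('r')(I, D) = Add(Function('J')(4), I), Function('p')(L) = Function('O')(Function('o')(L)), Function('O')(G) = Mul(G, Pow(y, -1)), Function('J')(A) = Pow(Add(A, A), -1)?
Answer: Rational(103079215031, 24) ≈ 4.2950e+9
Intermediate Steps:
Function('J')(A) = Mul(Rational(1, 2), Pow(A, -1)) (Function('J')(A) = Pow(Mul(2, A), -1) = Mul(Rational(1, 2), Pow(A, -1)))
Function('N')(C) = 256
Function('O')(G) = Mul(Rational(1, 6), G) (Function('O')(G) = Mul(G, Pow(6, -1)) = Mul(G, Rational(1, 6)) = Mul(Rational(1, 6), G))
Function('p')(L) = Mul(Rational(1, 6), L)
Function('r')(I, D) = Add(Rational(1, 8), I) (Function('r')(I, D) = Add(Mul(Rational(1, 2), Pow(4, -1)), I) = Add(Mul(Rational(1, 2), Rational(1, 4)), I) = Add(Rational(1, 8), I))
Add(Pow(Function('N')(7), 4), Function('r')(Function('p')(-19), -1617)) = Add(Pow(256, 4), Add(Rational(1, 8), Mul(Rational(1, 6), -19))) = Add(4294967296, Add(Rational(1, 8), Rational(-19, 6))) = Add(4294967296, Rational(-73, 24)) = Rational(103079215031, 24)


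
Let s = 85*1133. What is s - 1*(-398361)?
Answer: 494666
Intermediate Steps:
s = 96305
s - 1*(-398361) = 96305 - 1*(-398361) = 96305 + 398361 = 494666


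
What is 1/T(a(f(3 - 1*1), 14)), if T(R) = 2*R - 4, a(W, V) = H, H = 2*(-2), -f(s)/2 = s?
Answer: -1/12 ≈ -0.083333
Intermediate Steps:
f(s) = -2*s
H = -4
a(W, V) = -4
T(R) = -4 + 2*R
1/T(a(f(3 - 1*1), 14)) = 1/(-4 + 2*(-4)) = 1/(-4 - 8) = 1/(-12) = -1/12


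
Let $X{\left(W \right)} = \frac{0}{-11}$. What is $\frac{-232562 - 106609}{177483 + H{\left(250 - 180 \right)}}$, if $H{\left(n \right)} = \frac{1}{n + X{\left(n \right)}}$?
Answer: $- \frac{23741970}{12423811} \approx -1.911$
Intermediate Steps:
$X{\left(W \right)} = 0$ ($X{\left(W \right)} = 0 \left(- \frac{1}{11}\right) = 0$)
$H{\left(n \right)} = \frac{1}{n}$ ($H{\left(n \right)} = \frac{1}{n + 0} = \frac{1}{n}$)
$\frac{-232562 - 106609}{177483 + H{\left(250 - 180 \right)}} = \frac{-232562 - 106609}{177483 + \frac{1}{250 - 180}} = - \frac{339171}{177483 + \frac{1}{250 - 180}} = - \frac{339171}{177483 + \frac{1}{70}} = - \frac{339171}{\frac{12423811}{70}} = \left(-339171\right) \frac{70}{12423811} = - \frac{23741970}{12423811}$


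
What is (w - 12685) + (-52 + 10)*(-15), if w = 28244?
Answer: 16189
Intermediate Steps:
(w - 12685) + (-52 + 10)*(-15) = (28244 - 12685) + (-52 + 10)*(-15) = 15559 - 42*(-15) = 15559 + 630 = 16189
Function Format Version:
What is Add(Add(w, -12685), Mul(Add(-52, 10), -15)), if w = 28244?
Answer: 16189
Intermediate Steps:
Add(Add(w, -12685), Mul(Add(-52, 10), -15)) = Add(Add(28244, -12685), Mul(Add(-52, 10), -15)) = Add(15559, Mul(-42, -15)) = Add(15559, 630) = 16189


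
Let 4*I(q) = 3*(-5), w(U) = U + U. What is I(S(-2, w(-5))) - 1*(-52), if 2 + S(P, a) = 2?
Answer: 193/4 ≈ 48.250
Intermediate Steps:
w(U) = 2*U
S(P, a) = 0 (S(P, a) = -2 + 2 = 0)
I(q) = -15/4 (I(q) = (3*(-5))/4 = (¼)*(-15) = -15/4)
I(S(-2, w(-5))) - 1*(-52) = -15/4 - 1*(-52) = -15/4 + 52 = 193/4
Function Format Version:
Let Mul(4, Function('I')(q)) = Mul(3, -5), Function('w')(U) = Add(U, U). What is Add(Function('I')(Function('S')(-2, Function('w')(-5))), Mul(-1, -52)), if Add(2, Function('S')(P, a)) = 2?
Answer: Rational(193, 4) ≈ 48.250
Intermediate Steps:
Function('w')(U) = Mul(2, U)
Function('S')(P, a) = 0 (Function('S')(P, a) = Add(-2, 2) = 0)
Function('I')(q) = Rational(-15, 4) (Function('I')(q) = Mul(Rational(1, 4), Mul(3, -5)) = Mul(Rational(1, 4), -15) = Rational(-15, 4))
Add(Function('I')(Function('S')(-2, Function('w')(-5))), Mul(-1, -52)) = Add(Rational(-15, 4), Mul(-1, -52)) = Add(Rational(-15, 4), 52) = Rational(193, 4)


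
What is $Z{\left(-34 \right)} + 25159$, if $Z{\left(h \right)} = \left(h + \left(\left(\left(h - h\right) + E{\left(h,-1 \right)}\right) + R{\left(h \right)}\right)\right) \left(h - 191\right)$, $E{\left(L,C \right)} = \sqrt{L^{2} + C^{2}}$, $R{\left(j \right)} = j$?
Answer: $40459 - 225 \sqrt{1157} \approx 32806.0$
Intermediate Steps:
$E{\left(L,C \right)} = \sqrt{C^{2} + L^{2}}$
$Z{\left(h \right)} = \left(-191 + h\right) \left(\sqrt{1 + h^{2}} + 2 h\right)$ ($Z{\left(h \right)} = \left(h + \left(\left(\left(h - h\right) + \sqrt{\left(-1\right)^{2} + h^{2}}\right) + h\right)\right) \left(h - 191\right) = \left(h + \left(\left(0 + \sqrt{1 + h^{2}}\right) + h\right)\right) \left(-191 + h\right) = \left(h + \left(\sqrt{1 + h^{2}} + h\right)\right) \left(-191 + h\right) = \left(h + \left(h + \sqrt{1 + h^{2}}\right)\right) \left(-191 + h\right) = \left(\sqrt{1 + h^{2}} + 2 h\right) \left(-191 + h\right) = \left(-191 + h\right) \left(\sqrt{1 + h^{2}} + 2 h\right)$)
$Z{\left(-34 \right)} + 25159 = \left(\left(-382\right) \left(-34\right) - 191 \sqrt{1 + \left(-34\right)^{2}} + 2 \left(-34\right)^{2} - 34 \sqrt{1 + \left(-34\right)^{2}}\right) + 25159 = \left(12988 - 191 \sqrt{1 + 1156} + 2 \cdot 1156 - 34 \sqrt{1 + 1156}\right) + 25159 = \left(12988 - 191 \sqrt{1157} + 2312 - 34 \sqrt{1157}\right) + 25159 = \left(15300 - 225 \sqrt{1157}\right) + 25159 = 40459 - 225 \sqrt{1157}$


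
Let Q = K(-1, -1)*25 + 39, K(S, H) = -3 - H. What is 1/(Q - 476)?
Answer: -1/487 ≈ -0.0020534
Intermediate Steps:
Q = -11 (Q = (-3 - 1*(-1))*25 + 39 = (-3 + 1)*25 + 39 = -2*25 + 39 = -50 + 39 = -11)
1/(Q - 476) = 1/(-11 - 476) = 1/(-487) = -1/487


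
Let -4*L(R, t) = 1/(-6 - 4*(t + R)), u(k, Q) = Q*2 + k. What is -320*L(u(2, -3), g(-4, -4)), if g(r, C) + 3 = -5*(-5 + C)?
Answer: -40/79 ≈ -0.50633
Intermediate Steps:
g(r, C) = 22 - 5*C (g(r, C) = -3 - 5*(-5 + C) = -3 + (25 - 5*C) = 22 - 5*C)
u(k, Q) = k + 2*Q (u(k, Q) = 2*Q + k = k + 2*Q)
L(R, t) = -1/(4*(-6 - 4*R - 4*t)) (L(R, t) = -1/(4*(-6 - 4*(t + R))) = -1/(4*(-6 - 4*(R + t))) = -1/(4*(-6 + (-4*R - 4*t))) = -1/(4*(-6 - 4*R - 4*t)))
-320*L(u(2, -3), g(-4, -4)) = -40/(3 + 2*(2 + 2*(-3)) + 2*(22 - 5*(-4))) = -40/(3 + 2*(2 - 6) + 2*(22 + 20)) = -40/(3 + 2*(-4) + 2*42) = -40/(3 - 8 + 84) = -40/79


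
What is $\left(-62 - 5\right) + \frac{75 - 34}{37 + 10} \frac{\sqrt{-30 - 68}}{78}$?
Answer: $-67 + \frac{287 i \sqrt{2}}{3666} \approx -67.0 + 0.11071 i$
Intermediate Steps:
$\left(-62 - 5\right) + \frac{75 - 34}{37 + 10} \frac{\sqrt{-30 - 68}}{78} = -67 + \frac{41}{47} \sqrt{-98} \cdot \frac{1}{78} = -67 + 41 \cdot \frac{1}{47} \cdot 7 i \sqrt{2} \cdot \frac{1}{78} = -67 + \frac{41 \frac{7 i \sqrt{2}}{78}}{47} = -67 + \frac{287 i \sqrt{2}}{3666}$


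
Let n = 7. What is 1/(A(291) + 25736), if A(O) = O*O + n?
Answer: 1/110424 ≈ 9.0560e-6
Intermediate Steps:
A(O) = 7 + O² (A(O) = O*O + 7 = O² + 7 = 7 + O²)
1/(A(291) + 25736) = 1/((7 + 291²) + 25736) = 1/((7 + 84681) + 25736) = 1/(84688 + 25736) = 1/110424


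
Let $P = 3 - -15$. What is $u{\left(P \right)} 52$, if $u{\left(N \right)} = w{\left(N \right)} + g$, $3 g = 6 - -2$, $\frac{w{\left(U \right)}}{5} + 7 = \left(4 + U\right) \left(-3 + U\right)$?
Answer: $\frac{252356}{3} \approx 84119.0$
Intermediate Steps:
$w{\left(U \right)} = -35 + 5 \left(-3 + U\right) \left(4 + U\right)$ ($w{\left(U \right)} = -35 + 5 \left(4 + U\right) \left(-3 + U\right) = -35 + 5 \left(-3 + U\right) \left(4 + U\right)$)
$P = 18$ ($P = 3 + 15 = 18$)
$g = \frac{8}{3}$ ($g = \frac{6 - -2}{3} = \frac{6 + 2}{3} = \frac{1}{3} \cdot 8 = \frac{8}{3} \approx 2.6667$)
$u{\left(N \right)} = - \frac{277}{3} + 5 N + 5 N^{2}$ ($u{\left(N \right)} = \left(-95 + 5 N + 5 N^{2}\right) + \frac{8}{3} = - \frac{277}{3} + 5 N + 5 N^{2}$)
$u{\left(P \right)} 52 = \left(- \frac{277}{3} + 5 \cdot 18 + 5 \cdot 18^{2}\right) 52 = \left(- \frac{277}{3} + 90 + 5 \cdot 324\right) 52 = \left(- \frac{277}{3} + 90 + 1620\right) 52 = \frac{4853}{3} \cdot 52 = \frac{252356}{3}$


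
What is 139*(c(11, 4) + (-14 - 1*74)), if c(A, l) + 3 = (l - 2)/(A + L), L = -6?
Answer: -62967/5 ≈ -12593.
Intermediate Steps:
c(A, l) = -3 + (-2 + l)/(-6 + A) (c(A, l) = -3 + (l - 2)/(A - 6) = -3 + (-2 + l)/(-6 + A))
139*(c(11, 4) + (-14 - 1*74)) = 139*((16 + 4 - 3*11)/(-6 + 11) + (-14 - 1*74)) = 139*((16 + 4 - 33)/5 + (-14 - 74)) = 139*((⅕)*(-13) - 88) = 139*(-13/5 - 88) = 139*(-453/5) = -62967/5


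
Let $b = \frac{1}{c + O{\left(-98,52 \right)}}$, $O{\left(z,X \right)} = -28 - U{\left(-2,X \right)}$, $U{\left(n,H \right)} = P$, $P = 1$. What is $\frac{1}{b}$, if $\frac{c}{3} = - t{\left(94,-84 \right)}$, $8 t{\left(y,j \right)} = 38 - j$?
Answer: $- \frac{299}{4} \approx -74.75$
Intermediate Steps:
$t{\left(y,j \right)} = \frac{19}{4} - \frac{j}{8}$ ($t{\left(y,j \right)} = \frac{38 - j}{8} = \frac{19}{4} - \frac{j}{8}$)
$U{\left(n,H \right)} = 1$
$c = - \frac{183}{4}$ ($c = 3 \left(- (\frac{19}{4} - - \frac{21}{2})\right) = 3 \left(- (\frac{19}{4} + \frac{21}{2})\right) = 3 \left(\left(-1\right) \frac{61}{4}\right) = 3 \left(- \frac{61}{4}\right) = - \frac{183}{4} \approx -45.75$)
$O{\left(z,X \right)} = -29$ ($O{\left(z,X \right)} = -28 - 1 = -29$)
$b = - \frac{4}{299}$ ($b = \frac{1}{- \frac{183}{4} - 29} = \frac{1}{- \frac{299}{4}} = - \frac{4}{299} \approx -0.013378$)
$\frac{1}{b} = \frac{1}{- \frac{4}{299}} = - \frac{299}{4}$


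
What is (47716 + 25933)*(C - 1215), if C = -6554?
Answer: -572179081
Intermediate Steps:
(47716 + 25933)*(C - 1215) = (47716 + 25933)*(-6554 - 1215) = 73649*(-7769) = -572179081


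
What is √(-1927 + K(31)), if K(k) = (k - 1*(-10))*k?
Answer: 4*I*√41 ≈ 25.612*I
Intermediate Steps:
K(k) = k*(10 + k) (K(k) = (k + 10)*k = (10 + k)*k = k*(10 + k))
√(-1927 + K(31)) = √(-1927 + 31*(10 + 31)) = √(-1927 + 31*41) = √(-1927 + 1271) = √(-656) = 4*I*√41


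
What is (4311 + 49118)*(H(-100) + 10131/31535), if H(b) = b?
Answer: -167947062301/31535 ≈ -5.3257e+6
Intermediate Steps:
(4311 + 49118)*(H(-100) + 10131/31535) = (4311 + 49118)*(-100 + 10131/31535) = 53429*(-100 + 10131*(1/31535)) = 53429*(-100 + 10131/31535) = 53429*(-3143369/31535) = -167947062301/31535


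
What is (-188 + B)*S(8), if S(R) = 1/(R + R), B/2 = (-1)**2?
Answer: -93/8 ≈ -11.625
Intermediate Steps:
B = 2 (B = 2*(-1)**2 = 2*1 = 2)
S(R) = 1/(2*R)
(-188 + B)*S(8) = (-188 + 2)*((1/2)/8) = -93/8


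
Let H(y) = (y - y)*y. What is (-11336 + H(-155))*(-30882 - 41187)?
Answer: 816974184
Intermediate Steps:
H(y) = 0 (H(y) = 0*y = 0)
(-11336 + H(-155))*(-30882 - 41187) = (-11336 + 0)*(-30882 - 41187) = -11336*(-72069) = 816974184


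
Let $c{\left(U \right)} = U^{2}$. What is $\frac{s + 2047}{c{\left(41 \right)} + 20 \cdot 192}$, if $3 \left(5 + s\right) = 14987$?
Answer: $\frac{21113}{16563} \approx 1.2747$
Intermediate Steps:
$s = \frac{14972}{3}$ ($s = -5 + \frac{1}{3} \cdot 14987 = -5 + \frac{14987}{3} = \frac{14972}{3} \approx 4990.7$)
$\frac{s + 2047}{c{\left(41 \right)} + 20 \cdot 192} = \frac{\frac{14972}{3} + 2047}{41^{2} + 20 \cdot 192} = \frac{21113}{3 \left(1681 + 3840\right)} = \frac{21113}{3 \cdot 5521} = \frac{21113}{3} \cdot \frac{1}{5521} = \frac{21113}{16563}$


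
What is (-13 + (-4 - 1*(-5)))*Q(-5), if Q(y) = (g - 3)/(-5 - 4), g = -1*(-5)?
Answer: 8/3 ≈ 2.6667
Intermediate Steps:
g = 5
Q(y) = -2/9 (Q(y) = (5 - 3)/(-5 - 4) = 2/(-9) = 2*(-⅑) = -2/9)
(-13 + (-4 - 1*(-5)))*Q(-5) = (-13 + (-4 - 1*(-5)))*(-2/9) = (-13 + (-4 + 5))*(-2/9) = (-13 + 1)*(-2/9) = -12*(-2/9) = 8/3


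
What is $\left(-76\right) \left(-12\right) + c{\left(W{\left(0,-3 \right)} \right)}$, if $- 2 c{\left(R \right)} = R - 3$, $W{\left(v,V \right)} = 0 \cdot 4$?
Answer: $\frac{1827}{2} \approx 913.5$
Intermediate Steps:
$W{\left(v,V \right)} = 0$
$c{\left(R \right)} = \frac{3}{2} - \frac{R}{2}$ ($c{\left(R \right)} = - \frac{R - 3}{2} = - \frac{-3 + R}{2} = \frac{3}{2} - \frac{R}{2}$)
$\left(-76\right) \left(-12\right) + c{\left(W{\left(0,-3 \right)} \right)} = \left(-76\right) \left(-12\right) + \left(\frac{3}{2} - 0\right) = 912 + \left(\frac{3}{2} + 0\right) = 912 + \frac{3}{2} = \frac{1827}{2}$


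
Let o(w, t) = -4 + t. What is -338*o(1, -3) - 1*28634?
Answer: -26268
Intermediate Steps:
-338*o(1, -3) - 1*28634 = -338*(-4 - 3) - 1*28634 = -338*(-7) - 28634 = 2366 - 28634 = -26268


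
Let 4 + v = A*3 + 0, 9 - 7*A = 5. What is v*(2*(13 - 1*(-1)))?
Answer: -64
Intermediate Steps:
A = 4/7 (A = 9/7 - 1/7*5 = 9/7 - 5/7 = 4/7 ≈ 0.57143)
v = -16/7 (v = -4 + ((4/7)*3 + 0) = -4 + (12/7 + 0) = -4 + 12/7 = -16/7 ≈ -2.2857)
v*(2*(13 - 1*(-1))) = -32*(13 - 1*(-1))/7 = -32*(13 + 1)/7 = -32*14/7 = -16/7*28 = -64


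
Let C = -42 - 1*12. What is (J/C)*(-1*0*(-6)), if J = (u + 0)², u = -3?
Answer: 0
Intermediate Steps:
C = -54 (C = -42 - 12 = -54)
J = 9 (J = (-3 + 0)² = (-3)² = 9)
(J/C)*(-1*0*(-6)) = (9/(-54))*(-1*0*(-6)) = (-1/54*9)*(0*(-6)) = -⅙*0 = 0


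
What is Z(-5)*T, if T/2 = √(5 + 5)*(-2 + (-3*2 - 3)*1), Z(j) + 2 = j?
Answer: 154*√10 ≈ 486.99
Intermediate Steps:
Z(j) = -2 + j
T = -22*√10 (T = 2*(√(5 + 5)*(-2 + (-3*2 - 3)*1)) = 2*(√10*(-2 + (-6 - 3)*1)) = 2*(√10*(-2 - 9*1)) = 2*(√10*(-2 - 9)) = 2*(√10*(-11)) = 2*(-11*√10) = -22*√10 ≈ -69.570)
Z(-5)*T = (-2 - 5)*(-22*√10) = -(-154)*√10 = 154*√10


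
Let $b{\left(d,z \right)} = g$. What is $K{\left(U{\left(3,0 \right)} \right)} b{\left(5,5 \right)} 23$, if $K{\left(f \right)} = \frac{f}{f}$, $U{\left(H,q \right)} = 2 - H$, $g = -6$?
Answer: $-138$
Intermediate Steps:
$b{\left(d,z \right)} = -6$
$K{\left(f \right)} = 1$
$K{\left(U{\left(3,0 \right)} \right)} b{\left(5,5 \right)} 23 = 1 \left(-6\right) 23 = \left(-6\right) 23 = -138$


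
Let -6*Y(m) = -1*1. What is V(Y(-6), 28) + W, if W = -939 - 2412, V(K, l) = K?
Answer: -20105/6 ≈ -3350.8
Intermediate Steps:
Y(m) = ⅙ (Y(m) = -(-1)/6 = -⅙*(-1) = ⅙)
W = -3351
V(Y(-6), 28) + W = ⅙ - 3351 = -20105/6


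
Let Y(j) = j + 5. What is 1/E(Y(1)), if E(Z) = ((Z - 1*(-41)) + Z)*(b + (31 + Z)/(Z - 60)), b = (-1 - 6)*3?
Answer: -54/62063 ≈ -0.00087008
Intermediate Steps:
Y(j) = 5 + j
b = -21 (b = -7*3 = -21)
E(Z) = (-21 + (31 + Z)/(-60 + Z))*(41 + 2*Z) (E(Z) = ((Z - 1*(-41)) + Z)*(-21 + (31 + Z)/(Z - 60)) = ((Z + 41) + Z)*(-21 + (31 + Z)/(-60 + Z)) = ((41 + Z) + Z)*(-21 + (31 + Z)/(-60 + Z)) = (41 + 2*Z)*(-21 + (31 + Z)/(-60 + Z)) = (-21 + (31 + Z)/(-60 + Z))*(41 + 2*Z))
1/E(Y(1)) = 1/((52931 - 40*(5 + 1)² + 1762*(5 + 1))/(-60 + (5 + 1))) = 1/((52931 - 40*6² + 1762*6)/(-60 + 6)) = 1/((52931 - 40*36 + 10572)/(-54)) = 1/(-(52931 - 1440 + 10572)/54) = 1/(-1/54*62063) = 1/(-62063/54) = -54/62063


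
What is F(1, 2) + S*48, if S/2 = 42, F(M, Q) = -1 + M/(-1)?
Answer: 4030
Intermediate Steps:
F(M, Q) = -1 - M (F(M, Q) = -1 + M*(-1) = -1 - M)
S = 84 (S = 2*42 = 84)
F(1, 2) + S*48 = (-1 - 1*1) + 84*48 = (-1 - 1) + 4032 = -2 + 4032 = 4030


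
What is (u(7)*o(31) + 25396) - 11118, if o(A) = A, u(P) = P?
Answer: 14495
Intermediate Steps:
(u(7)*o(31) + 25396) - 11118 = (7*31 + 25396) - 11118 = (217 + 25396) - 11118 = 25613 - 11118 = 14495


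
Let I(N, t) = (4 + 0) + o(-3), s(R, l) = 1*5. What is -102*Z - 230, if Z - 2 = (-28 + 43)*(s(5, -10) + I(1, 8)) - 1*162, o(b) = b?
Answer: 6910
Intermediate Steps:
s(R, l) = 5
I(N, t) = 1 (I(N, t) = (4 + 0) - 3 = 4 - 3 = 1)
Z = -70 (Z = 2 + ((-28 + 43)*(5 + 1) - 1*162) = 2 + (15*6 - 162) = 2 + (90 - 162) = 2 - 72 = -70)
-102*Z - 230 = -102*(-70) - 230 = 7140 - 230 = 6910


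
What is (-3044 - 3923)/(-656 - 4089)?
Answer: 6967/4745 ≈ 1.4683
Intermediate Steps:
(-3044 - 3923)/(-656 - 4089) = -6967/(-4745) = -6967*(-1/4745) = 6967/4745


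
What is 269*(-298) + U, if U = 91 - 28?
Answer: -80099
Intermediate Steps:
U = 63
269*(-298) + U = 269*(-298) + 63 = -80162 + 63 = -80099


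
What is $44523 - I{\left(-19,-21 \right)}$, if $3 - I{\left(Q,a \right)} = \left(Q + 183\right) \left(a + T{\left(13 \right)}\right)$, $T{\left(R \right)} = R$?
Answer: $43208$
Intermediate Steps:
$I{\left(Q,a \right)} = 3 - \left(13 + a\right) \left(183 + Q\right)$ ($I{\left(Q,a \right)} = 3 - \left(Q + 183\right) \left(a + 13\right) = 3 - \left(183 + Q\right) \left(13 + a\right) = 3 - \left(13 + a\right) \left(183 + Q\right)$)
$44523 - I{\left(-19,-21 \right)} = 44523 - \left(-2376 - -3843 - -247 - \left(-19\right) \left(-21\right)\right) = 44523 - \left(-2376 + 3843 + 247 - 399\right) = 44523 - 1315 = 43208$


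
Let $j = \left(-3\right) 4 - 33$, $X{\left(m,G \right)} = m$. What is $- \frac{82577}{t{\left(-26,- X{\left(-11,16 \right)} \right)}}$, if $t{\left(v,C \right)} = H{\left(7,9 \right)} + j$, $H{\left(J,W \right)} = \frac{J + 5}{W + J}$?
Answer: $\frac{330308}{177} \approx 1866.1$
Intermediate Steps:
$H{\left(J,W \right)} = \frac{5 + J}{J + W}$
$j = -45$ ($j = -12 - 33 = -45$)
$t{\left(v,C \right)} = - \frac{177}{4}$ ($t{\left(v,C \right)} = \frac{5 + 7}{7 + 9} - 45 = \frac{1}{16} \cdot 12 - 45 = \frac{3}{4} - 45 = - \frac{177}{4}$)
$- \frac{82577}{t{\left(-26,- X{\left(-11,16 \right)} \right)}} = - \frac{82577}{- \frac{177}{4}} = \left(-82577\right) \left(- \frac{4}{177}\right) = \frac{330308}{177}$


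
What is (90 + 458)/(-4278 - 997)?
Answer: -548/5275 ≈ -0.10389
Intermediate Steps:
(90 + 458)/(-4278 - 997) = 548/(-5275) = 548*(-1/5275) = -548/5275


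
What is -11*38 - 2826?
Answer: -3244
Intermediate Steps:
-11*38 - 2826 = -418 - 2826 = -3244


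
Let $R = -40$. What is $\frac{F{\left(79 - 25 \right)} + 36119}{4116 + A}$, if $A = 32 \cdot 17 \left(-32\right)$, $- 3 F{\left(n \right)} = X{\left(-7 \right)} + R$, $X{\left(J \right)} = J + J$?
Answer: $- \frac{36137}{13292} \approx -2.7187$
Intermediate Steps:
$X{\left(J \right)} = 2 J$
$F{\left(n \right)} = 18$ ($F{\left(n \right)} = - \frac{2 \left(-7\right) - 40}{3} = - \frac{-14 - 40}{3} = \left(- \frac{1}{3}\right) \left(-54\right) = 18$)
$A = -17408$ ($A = 544 \left(-32\right) = -17408$)
$\frac{F{\left(79 - 25 \right)} + 36119}{4116 + A} = \frac{18 + 36119}{4116 - 17408} = \frac{36137}{-13292} = 36137 \left(- \frac{1}{13292}\right) = - \frac{36137}{13292}$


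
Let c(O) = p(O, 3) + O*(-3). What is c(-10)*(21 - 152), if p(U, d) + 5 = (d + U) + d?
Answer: -2751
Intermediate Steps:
p(U, d) = -5 + U + 2*d (p(U, d) = -5 + ((d + U) + d) = -5 + ((U + d) + d) = -5 + (U + 2*d) = -5 + U + 2*d)
c(O) = 1 - 2*O (c(O) = (-5 + O + 2*3) + O*(-3) = (-5 + O + 6) - 3*O = (1 + O) - 3*O = 1 - 2*O)
c(-10)*(21 - 152) = (1 - 2*(-10))*(21 - 152) = (1 + 20)*(-131) = 21*(-131) = -2751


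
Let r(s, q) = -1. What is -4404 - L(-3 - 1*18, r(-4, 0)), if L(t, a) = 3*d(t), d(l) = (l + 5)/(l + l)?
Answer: -30836/7 ≈ -4405.1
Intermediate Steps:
d(l) = (5 + l)/(2*l) (d(l) = (5 + l)/((2*l)) = (5 + l)*(1/(2*l)) = (5 + l)/(2*l))
L(t, a) = 3*(5 + t)/(2*t) (L(t, a) = 3*((5 + t)/(2*t)) = 3*(5 + t)/(2*t))
-4404 - L(-3 - 1*18, r(-4, 0)) = -4404 - 3*(5 + (-3 - 1*18))/(2*(-3 - 1*18)) = -4404 - 3*(5 + (-3 - 18))/(2*(-3 - 18)) = -4404 - 3*(5 - 21)/(2*(-21)) = -4404 - 3*(-1)*(-16)/(2*21) = -4404 - 1*8/7 = -4404 - 8/7 = -30836/7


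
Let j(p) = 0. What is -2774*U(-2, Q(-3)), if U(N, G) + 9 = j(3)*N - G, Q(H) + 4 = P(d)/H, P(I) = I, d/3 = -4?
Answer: 24966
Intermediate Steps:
d = -12 (d = 3*(-4) = -12)
Q(H) = -4 - 12/H
U(N, G) = -9 - G (U(N, G) = -9 + (0*N - G) = -9 + (0 - G) = -9 - G)
-2774*U(-2, Q(-3)) = -2774*(-9 - (-4 - 12/(-3))) = -2774*(-9 - (-4 - 12*(-⅓))) = -2774*(-9 - (-4 + 4)) = -2774*(-9 - 1*0) = -2774*(-9 + 0) = -2774*(-9) = 24966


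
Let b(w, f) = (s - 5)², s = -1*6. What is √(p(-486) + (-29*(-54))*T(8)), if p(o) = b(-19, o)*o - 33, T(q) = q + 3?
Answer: I*√41613 ≈ 203.99*I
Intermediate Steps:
s = -6
b(w, f) = 121 (b(w, f) = (-6 - 5)² = (-11)² = 121)
T(q) = 3 + q
p(o) = -33 + 121*o (p(o) = 121*o - 33 = -33 + 121*o)
√(p(-486) + (-29*(-54))*T(8)) = √((-33 + 121*(-486)) + (-29*(-54))*(3 + 8)) = √((-33 - 58806) + 1566*11) = √(-58839 + 17226) = √(-41613) = I*√41613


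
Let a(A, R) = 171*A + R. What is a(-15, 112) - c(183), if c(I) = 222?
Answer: -2675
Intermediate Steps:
a(A, R) = R + 171*A
a(-15, 112) - c(183) = (112 + 171*(-15)) - 1*222 = (112 - 2565) - 222 = -2453 - 222 = -2675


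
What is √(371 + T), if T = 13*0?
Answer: √371 ≈ 19.261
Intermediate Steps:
T = 0
√(371 + T) = √(371 + 0) = √371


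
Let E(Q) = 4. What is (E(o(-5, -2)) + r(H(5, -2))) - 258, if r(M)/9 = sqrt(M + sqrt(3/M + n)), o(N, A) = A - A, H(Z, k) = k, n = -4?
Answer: -254 + 9*sqrt(-8 + 2*I*sqrt(22))/2 ≈ -247.38 + 14.347*I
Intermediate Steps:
o(N, A) = 0
r(M) = 9*sqrt(M + sqrt(-4 + 3/M)) (r(M) = 9*sqrt(M + sqrt(3/M - 4)) = 9*sqrt(M + sqrt(-4 + 3/M)))
(E(o(-5, -2)) + r(H(5, -2))) - 258 = (4 + 9*sqrt(-2 + sqrt(-4 + 3/(-2)))) - 258 = (4 + 9*sqrt(-2 + sqrt(-4 + 3*(-1/2)))) - 258 = (4 + 9*sqrt(-2 + sqrt(-4 - 3/2))) - 258 = (4 + 9*sqrt(-2 + sqrt(-11/2))) - 258 = (4 + 9*sqrt(-2 + I*sqrt(22)/2)) - 258 = -254 + 9*sqrt(-2 + I*sqrt(22)/2)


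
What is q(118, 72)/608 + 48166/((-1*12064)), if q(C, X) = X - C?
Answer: -58281/14326 ≈ -4.0682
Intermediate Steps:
q(118, 72)/608 + 48166/((-1*12064)) = (72 - 1*118)/608 + 48166/((-1*12064)) = (72 - 118)*(1/608) + 48166/(-12064) = -46*1/608 + 48166*(-1/12064) = -23/304 - 24083/6032 = -58281/14326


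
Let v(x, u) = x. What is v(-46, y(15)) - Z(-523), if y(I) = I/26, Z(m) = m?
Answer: 477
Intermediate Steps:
y(I) = I/26 (y(I) = I*(1/26) = I/26)
v(-46, y(15)) - Z(-523) = -46 - 1*(-523) = -46 + 523 = 477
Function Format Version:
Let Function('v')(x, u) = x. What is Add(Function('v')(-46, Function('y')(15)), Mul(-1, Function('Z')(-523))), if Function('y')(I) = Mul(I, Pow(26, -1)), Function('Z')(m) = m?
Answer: 477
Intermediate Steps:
Function('y')(I) = Mul(Rational(1, 26), I) (Function('y')(I) = Mul(I, Rational(1, 26)) = Mul(Rational(1, 26), I))
Add(Function('v')(-46, Function('y')(15)), Mul(-1, Function('Z')(-523))) = Add(-46, Mul(-1, -523)) = Add(-46, 523) = 477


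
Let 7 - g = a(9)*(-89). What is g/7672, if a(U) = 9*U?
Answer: 902/959 ≈ 0.94056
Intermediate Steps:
g = 7216 (g = 7 - 9*9*(-89) = 7 - 81*(-89) = 7 - 1*(-7209) = 7 + 7209 = 7216)
g/7672 = 7216/7672 = 7216*(1/7672) = 902/959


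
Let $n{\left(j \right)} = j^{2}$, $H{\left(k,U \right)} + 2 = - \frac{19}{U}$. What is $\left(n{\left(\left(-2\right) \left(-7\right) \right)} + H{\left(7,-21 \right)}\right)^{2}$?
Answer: $\frac{16752649}{441} \approx 37988.0$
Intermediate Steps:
$H{\left(k,U \right)} = -2 - \frac{19}{U}$
$\left(n{\left(\left(-2\right) \left(-7\right) \right)} + H{\left(7,-21 \right)}\right)^{2} = \left(\left(\left(-2\right) \left(-7\right)\right)^{2} - \left(2 + \frac{19}{-21}\right)\right)^{2} = \left(14^{2} - \frac{23}{21}\right)^{2} = \left(196 + \left(-2 + \frac{19}{21}\right)\right)^{2} = \left(196 - \frac{23}{21}\right)^{2} = \left(\frac{4093}{21}\right)^{2} = \frac{16752649}{441}$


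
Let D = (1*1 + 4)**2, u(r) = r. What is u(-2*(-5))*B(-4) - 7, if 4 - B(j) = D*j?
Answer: 1033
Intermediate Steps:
D = 25 (D = (1 + 4)**2 = 5**2 = 25)
B(j) = 4 - 25*j
u(-2*(-5))*B(-4) - 7 = (-2*(-5))*(4 - 25*(-4)) - 7 = 10*(4 + 100) - 7 = 10*104 - 7 = 1040 - 7 = 1033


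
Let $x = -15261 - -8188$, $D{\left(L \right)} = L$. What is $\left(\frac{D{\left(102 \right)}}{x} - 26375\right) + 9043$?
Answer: $- \frac{122589338}{7073} \approx -17332.0$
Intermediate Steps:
$x = -7073$ ($x = -15261 + 8188 = -7073$)
$\left(\frac{D{\left(102 \right)}}{x} - 26375\right) + 9043 = \left(\frac{102}{-7073} - 26375\right) + 9043 = \left(102 \left(- \frac{1}{7073}\right) - 26375\right) + 9043 = \left(- \frac{102}{7073} - 26375\right) + 9043 = - \frac{186550477}{7073} + 9043 = - \frac{122589338}{7073}$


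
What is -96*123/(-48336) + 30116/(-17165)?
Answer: -26104222/17285155 ≈ -1.5102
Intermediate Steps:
-96*123/(-48336) + 30116/(-17165) = -11808*(-1/48336) + 30116*(-1/17165) = 246/1007 - 30116/17165 = -26104222/17285155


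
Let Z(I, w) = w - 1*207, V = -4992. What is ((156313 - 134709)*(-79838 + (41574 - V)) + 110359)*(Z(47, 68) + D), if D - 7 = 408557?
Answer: -293534201651825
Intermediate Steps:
Z(I, w) = -207 + w (Z(I, w) = w - 207 = -207 + w)
D = 408564 (D = 7 + 408557 = 408564)
((156313 - 134709)*(-79838 + (41574 - V)) + 110359)*(Z(47, 68) + D) = ((156313 - 134709)*(-79838 + (41574 - 1*(-4992))) + 110359)*((-207 + 68) + 408564) = (21604*(-79838 + (41574 + 4992)) + 110359)*(-139 + 408564) = (21604*(-79838 + 46566) + 110359)*408425 = (21604*(-33272) + 110359)*408425 = (-718808288 + 110359)*408425 = -718697929*408425 = -293534201651825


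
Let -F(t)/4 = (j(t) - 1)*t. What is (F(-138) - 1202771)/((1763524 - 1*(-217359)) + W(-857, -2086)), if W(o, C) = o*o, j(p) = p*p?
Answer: 9308965/2715332 ≈ 3.4283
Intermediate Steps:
j(p) = p²
W(o, C) = o²
F(t) = -4*t*(-1 + t²) (F(t) = -4*(t² - 1)*t = -4*(-1 + t²)*t = -4*t*(-1 + t²))
(F(-138) - 1202771)/((1763524 - 1*(-217359)) + W(-857, -2086)) = (4*(-138)*(1 - 1*(-138)²) - 1202771)/((1763524 - 1*(-217359)) + (-857)²) = (4*(-138)*(1 - 1*19044) - 1202771)/((1763524 + 217359) + 734449) = (4*(-138)*(1 - 19044) - 1202771)/(1980883 + 734449) = (4*(-138)*(-19043) - 1202771)/2715332 = (10511736 - 1202771)*(1/2715332) = 9308965*(1/2715332) = 9308965/2715332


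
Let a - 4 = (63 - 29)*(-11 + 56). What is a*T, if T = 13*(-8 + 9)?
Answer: 19942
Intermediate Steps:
a = 1534 (a = 4 + (63 - 29)*(-11 + 56) = 4 + 34*45 = 4 + 1530 = 1534)
T = 13 (T = 13*1 = 13)
a*T = 1534*13 = 19942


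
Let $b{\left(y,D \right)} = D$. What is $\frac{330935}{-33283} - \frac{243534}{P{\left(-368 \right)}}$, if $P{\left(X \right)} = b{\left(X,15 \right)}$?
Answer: $- \frac{2703502049}{166415} \approx -16246.0$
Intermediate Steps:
$P{\left(X \right)} = 15$
$\frac{330935}{-33283} - \frac{243534}{P{\left(-368 \right)}} = \frac{330935}{-33283} - \frac{243534}{15} = 330935 \left(- \frac{1}{33283}\right) - \frac{81178}{5} = - \frac{330935}{33283} - \frac{81178}{5} = - \frac{2703502049}{166415}$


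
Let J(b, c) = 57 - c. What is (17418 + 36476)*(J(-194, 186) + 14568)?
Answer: 778175466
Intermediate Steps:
(17418 + 36476)*(J(-194, 186) + 14568) = (17418 + 36476)*((57 - 1*186) + 14568) = 53894*((57 - 186) + 14568) = 53894*(-129 + 14568) = 53894*14439 = 778175466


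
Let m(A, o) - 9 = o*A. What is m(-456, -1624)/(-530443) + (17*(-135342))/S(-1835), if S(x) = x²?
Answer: -3714059256027/1786120930675 ≈ -2.0794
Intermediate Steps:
m(A, o) = 9 + A*o (m(A, o) = 9 + o*A = 9 + A*o)
m(-456, -1624)/(-530443) + (17*(-135342))/S(-1835) = (9 - 456*(-1624))/(-530443) + (17*(-135342))/((-1835)²) = (9 + 740544)*(-1/530443) - 2300814/3367225 = 740553*(-1/530443) - 2300814*1/3367225 = -740553/530443 - 2300814/3367225 = -3714059256027/1786120930675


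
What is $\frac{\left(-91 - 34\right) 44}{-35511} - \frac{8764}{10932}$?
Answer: $- \frac{6974789}{10783507} \approx -0.6468$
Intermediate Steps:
$\frac{\left(-91 - 34\right) 44}{-35511} - \frac{8764}{10932} = \left(-125\right) 44 \left(- \frac{1}{35511}\right) - \frac{2191}{2733} = \left(-5500\right) \left(- \frac{1}{35511}\right) - \frac{2191}{2733} = \frac{5500}{35511} - \frac{2191}{2733} = - \frac{6974789}{10783507}$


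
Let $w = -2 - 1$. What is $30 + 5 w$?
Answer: $15$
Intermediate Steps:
$w = -3$ ($w = -2 - 1 = -3$)
$30 + 5 w = 30 + 5 \left(-3\right) = 30 - 15 = 15$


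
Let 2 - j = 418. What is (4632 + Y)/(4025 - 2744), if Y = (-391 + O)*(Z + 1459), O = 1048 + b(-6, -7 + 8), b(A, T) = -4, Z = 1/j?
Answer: 398260691/532896 ≈ 747.35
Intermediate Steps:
j = -416 (j = 2 - 1*418 = 2 - 418 = -416)
Z = -1/416 (Z = 1/(-416) = -1/416 ≈ -0.0024038)
O = 1044 (O = 1048 - 4 = 1044)
Y = 396333779/416 (Y = (-391 + 1044)*(-1/416 + 1459) = 653*(606943/416) = 396333779/416 ≈ 9.5273e+5)
(4632 + Y)/(4025 - 2744) = (4632 + 396333779/416)/(4025 - 2744) = (398260691/416)/1281 = (398260691/416)*(1/1281) = 398260691/532896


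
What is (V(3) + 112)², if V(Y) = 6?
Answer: 13924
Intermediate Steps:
(V(3) + 112)² = (6 + 112)² = 118² = 13924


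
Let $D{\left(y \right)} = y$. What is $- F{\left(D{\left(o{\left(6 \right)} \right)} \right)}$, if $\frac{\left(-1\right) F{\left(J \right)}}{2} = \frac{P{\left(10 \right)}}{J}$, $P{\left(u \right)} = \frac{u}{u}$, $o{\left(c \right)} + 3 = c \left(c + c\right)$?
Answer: $\frac{2}{69} \approx 0.028986$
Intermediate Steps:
$o{\left(c \right)} = -3 + 2 c^{2}$ ($o{\left(c \right)} = -3 + c \left(c + c\right) = -3 + c 2 c = -3 + 2 c^{2}$)
$P{\left(u \right)} = 1$
$F{\left(J \right)} = - \frac{2}{J}$ ($F{\left(J \right)} = - 2 \cdot 1 \frac{1}{J} = - \frac{2}{J}$)
$- F{\left(D{\left(o{\left(6 \right)} \right)} \right)} = - \frac{-2}{-3 + 2 \cdot 6^{2}} = - \frac{-2}{-3 + 2 \cdot 36} = - \frac{-2}{-3 + 72} = - \frac{-2}{69} = \left(-1\right) \left(- \frac{2}{69}\right) = \frac{2}{69}$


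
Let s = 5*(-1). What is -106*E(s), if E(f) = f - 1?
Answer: 636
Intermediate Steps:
s = -5
E(f) = -1 + f
-106*E(s) = -106*(-1 - 5) = -106*(-6) = 636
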